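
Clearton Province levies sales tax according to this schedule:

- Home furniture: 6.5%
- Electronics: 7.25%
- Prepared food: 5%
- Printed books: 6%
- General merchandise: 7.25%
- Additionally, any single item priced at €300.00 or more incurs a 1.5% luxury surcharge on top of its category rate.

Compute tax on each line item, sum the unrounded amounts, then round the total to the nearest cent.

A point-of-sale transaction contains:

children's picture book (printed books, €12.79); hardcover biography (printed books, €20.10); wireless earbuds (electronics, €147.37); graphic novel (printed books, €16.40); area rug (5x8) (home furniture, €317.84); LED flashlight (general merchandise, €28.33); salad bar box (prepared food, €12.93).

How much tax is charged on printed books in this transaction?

€2.96

Children's picture book €12.79: printed books → 6% → €0.7674
Hardcover biography €20.10: printed books → 6% → €1.206
Graphic novel €16.40: printed books → 6% → €0.984
Tax on printed books: unrounded sum = €2.9574 → €2.96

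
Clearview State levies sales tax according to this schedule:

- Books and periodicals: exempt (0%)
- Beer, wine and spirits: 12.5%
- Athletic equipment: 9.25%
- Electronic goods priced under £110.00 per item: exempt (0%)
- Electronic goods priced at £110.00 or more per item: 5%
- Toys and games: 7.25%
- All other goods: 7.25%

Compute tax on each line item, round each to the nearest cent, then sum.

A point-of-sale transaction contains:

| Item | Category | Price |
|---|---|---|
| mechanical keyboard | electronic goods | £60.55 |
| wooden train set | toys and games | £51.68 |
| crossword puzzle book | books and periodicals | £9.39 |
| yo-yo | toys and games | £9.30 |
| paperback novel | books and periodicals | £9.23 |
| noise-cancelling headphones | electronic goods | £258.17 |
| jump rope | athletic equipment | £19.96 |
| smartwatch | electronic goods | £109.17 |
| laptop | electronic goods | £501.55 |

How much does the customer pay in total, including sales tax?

£1073.26

Mechanical keyboard £60.55: electronic goods, under £110.00 → 0% → £0.00
Wooden train set £51.68: toys and games → 7.25% → £3.75
Crossword puzzle book £9.39: books and periodicals → 0% → £0.00
Yo-yo £9.30: toys and games → 7.25% → £0.67
Paperback novel £9.23: books and periodicals → 0% → £0.00
Noise-cancelling headphones £258.17: electronic goods, £110.00 or more → 5% → £12.91
Jump rope £19.96: athletic equipment → 9.25% → £1.85
Smartwatch £109.17: electronic goods, under £110.00 → 0% → £0.00
Laptop £501.55: electronic goods, £110.00 or more → 5% → £25.08
Subtotal = £1029.00; tax = £44.26; total due = £1073.26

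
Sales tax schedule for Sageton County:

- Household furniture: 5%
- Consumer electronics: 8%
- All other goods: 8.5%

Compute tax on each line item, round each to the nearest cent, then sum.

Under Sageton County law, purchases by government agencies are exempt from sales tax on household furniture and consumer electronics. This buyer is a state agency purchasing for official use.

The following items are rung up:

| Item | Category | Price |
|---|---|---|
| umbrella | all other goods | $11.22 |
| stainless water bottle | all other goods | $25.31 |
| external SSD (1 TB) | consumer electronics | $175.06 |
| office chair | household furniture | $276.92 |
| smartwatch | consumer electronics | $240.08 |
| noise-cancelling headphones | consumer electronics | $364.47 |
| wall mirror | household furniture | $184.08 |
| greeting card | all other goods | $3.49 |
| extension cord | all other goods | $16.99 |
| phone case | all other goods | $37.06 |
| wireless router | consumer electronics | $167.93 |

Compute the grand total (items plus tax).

$1510.60

Umbrella $11.22: all other goods → 8.5% → $0.95
Stainless water bottle $25.31: all other goods → 8.5% → $2.15
External SSD (1 TB) $175.06: consumer electronics, buyer-exempt → 0% → $0.00
Office chair $276.92: household furniture, buyer-exempt → 0% → $0.00
Smartwatch $240.08: consumer electronics, buyer-exempt → 0% → $0.00
Noise-cancelling headphones $364.47: consumer electronics, buyer-exempt → 0% → $0.00
Wall mirror $184.08: household furniture, buyer-exempt → 0% → $0.00
Greeting card $3.49: all other goods → 8.5% → $0.30
Extension cord $16.99: all other goods → 8.5% → $1.44
Phone case $37.06: all other goods → 8.5% → $3.15
Wireless router $167.93: consumer electronics, buyer-exempt → 0% → $0.00
Subtotal = $1502.61; tax = $7.99; total due = $1510.60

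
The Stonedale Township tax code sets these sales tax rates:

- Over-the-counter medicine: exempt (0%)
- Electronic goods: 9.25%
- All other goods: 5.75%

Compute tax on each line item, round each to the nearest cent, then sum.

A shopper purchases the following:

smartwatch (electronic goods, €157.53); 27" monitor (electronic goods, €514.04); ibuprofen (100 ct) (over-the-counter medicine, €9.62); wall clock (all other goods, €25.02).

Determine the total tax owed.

€63.56

Smartwatch €157.53: electronic goods → 9.25% → €14.57
27" monitor €514.04: electronic goods → 9.25% → €47.55
Ibuprofen (100 ct) €9.62: over-the-counter medicine → 0% → €0.00
Wall clock €25.02: all other goods → 5.75% → €1.44
Total tax = €14.57 + €47.55 + €1.44 = €63.56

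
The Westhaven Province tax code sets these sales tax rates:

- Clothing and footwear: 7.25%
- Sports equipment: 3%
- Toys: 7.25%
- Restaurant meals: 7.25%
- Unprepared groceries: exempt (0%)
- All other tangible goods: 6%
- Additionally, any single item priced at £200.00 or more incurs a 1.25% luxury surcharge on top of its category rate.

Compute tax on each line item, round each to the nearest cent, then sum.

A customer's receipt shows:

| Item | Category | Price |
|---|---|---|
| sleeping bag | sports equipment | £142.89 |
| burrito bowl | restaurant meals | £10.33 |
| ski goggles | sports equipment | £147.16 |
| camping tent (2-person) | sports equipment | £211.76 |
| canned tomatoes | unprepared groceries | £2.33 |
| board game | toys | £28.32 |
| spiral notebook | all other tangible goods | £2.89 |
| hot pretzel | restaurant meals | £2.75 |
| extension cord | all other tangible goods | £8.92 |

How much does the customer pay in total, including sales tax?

£578.76

Sleeping bag £142.89: sports equipment → 3% → £4.29
Burrito bowl £10.33: restaurant meals → 7.25% → £0.75
Ski goggles £147.16: sports equipment → 3% → £4.41
Camping tent (2-person) £211.76: sports equipment → 3% + 1.25% surcharge = 4.25% → £9.00
Canned tomatoes £2.33: unprepared groceries → 0% → £0.00
Board game £28.32: toys → 7.25% → £2.05
Spiral notebook £2.89: all other tangible goods → 6% → £0.17
Hot pretzel £2.75: restaurant meals → 7.25% → £0.20
Extension cord £8.92: all other tangible goods → 6% → £0.54
Subtotal = £557.35; tax = £21.41; total due = £578.76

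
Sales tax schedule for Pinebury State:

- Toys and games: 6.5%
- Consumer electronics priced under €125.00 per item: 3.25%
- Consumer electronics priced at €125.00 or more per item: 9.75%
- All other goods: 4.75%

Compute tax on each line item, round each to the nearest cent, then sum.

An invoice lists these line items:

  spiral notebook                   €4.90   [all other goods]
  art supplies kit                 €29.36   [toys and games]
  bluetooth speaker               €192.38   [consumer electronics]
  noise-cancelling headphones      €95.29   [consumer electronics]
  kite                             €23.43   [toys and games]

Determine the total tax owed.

€25.52

Spiral notebook €4.90: all other goods → 4.75% → €0.23
Art supplies kit €29.36: toys and games → 6.5% → €1.91
Bluetooth speaker €192.38: consumer electronics, €125.00 or more → 9.75% → €18.76
Noise-cancelling headphones €95.29: consumer electronics, under €125.00 → 3.25% → €3.10
Kite €23.43: toys and games → 6.5% → €1.52
Total tax = €0.23 + €1.91 + €18.76 + €3.10 + €1.52 = €25.52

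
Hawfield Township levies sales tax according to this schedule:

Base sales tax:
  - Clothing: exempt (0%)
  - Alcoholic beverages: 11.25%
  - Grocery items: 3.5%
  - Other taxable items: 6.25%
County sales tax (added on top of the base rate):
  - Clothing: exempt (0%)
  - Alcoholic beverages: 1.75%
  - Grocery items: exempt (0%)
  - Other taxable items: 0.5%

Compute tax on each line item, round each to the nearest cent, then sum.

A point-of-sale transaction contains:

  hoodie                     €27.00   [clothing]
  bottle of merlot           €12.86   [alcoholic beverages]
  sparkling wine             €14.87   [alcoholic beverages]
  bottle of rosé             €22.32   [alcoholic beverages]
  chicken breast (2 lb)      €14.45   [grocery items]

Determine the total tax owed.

€7.01

Hoodie €27.00: clothing → 0% + 0% county = 0% → €0.00
Bottle of merlot €12.86: alcoholic beverages → 11.25% + 1.75% county = 13% → €1.67
Sparkling wine €14.87: alcoholic beverages → 11.25% + 1.75% county = 13% → €1.93
Bottle of rosé €22.32: alcoholic beverages → 11.25% + 1.75% county = 13% → €2.90
Chicken breast (2 lb) €14.45: grocery items → 3.5% + 0% county = 3.5% → €0.51
Total tax = €1.67 + €1.93 + €2.90 + €0.51 = €7.01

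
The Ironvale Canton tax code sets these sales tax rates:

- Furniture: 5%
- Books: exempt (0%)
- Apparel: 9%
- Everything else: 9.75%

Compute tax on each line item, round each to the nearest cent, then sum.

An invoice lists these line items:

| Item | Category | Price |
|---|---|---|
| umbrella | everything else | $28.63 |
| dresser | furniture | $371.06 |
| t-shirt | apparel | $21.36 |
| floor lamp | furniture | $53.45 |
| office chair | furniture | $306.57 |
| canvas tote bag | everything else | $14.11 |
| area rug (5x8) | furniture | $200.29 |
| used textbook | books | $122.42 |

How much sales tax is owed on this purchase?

$52.65

Umbrella $28.63: everything else → 9.75% → $2.79
Dresser $371.06: furniture → 5% → $18.55
T-shirt $21.36: apparel → 9% → $1.92
Floor lamp $53.45: furniture → 5% → $2.67
Office chair $306.57: furniture → 5% → $15.33
Canvas tote bag $14.11: everything else → 9.75% → $1.38
Area rug (5x8) $200.29: furniture → 5% → $10.01
Used textbook $122.42: books → 0% → $0.00
Total tax = $2.79 + $18.55 + $1.92 + $2.67 + $15.33 + $1.38 + $10.01 = $52.65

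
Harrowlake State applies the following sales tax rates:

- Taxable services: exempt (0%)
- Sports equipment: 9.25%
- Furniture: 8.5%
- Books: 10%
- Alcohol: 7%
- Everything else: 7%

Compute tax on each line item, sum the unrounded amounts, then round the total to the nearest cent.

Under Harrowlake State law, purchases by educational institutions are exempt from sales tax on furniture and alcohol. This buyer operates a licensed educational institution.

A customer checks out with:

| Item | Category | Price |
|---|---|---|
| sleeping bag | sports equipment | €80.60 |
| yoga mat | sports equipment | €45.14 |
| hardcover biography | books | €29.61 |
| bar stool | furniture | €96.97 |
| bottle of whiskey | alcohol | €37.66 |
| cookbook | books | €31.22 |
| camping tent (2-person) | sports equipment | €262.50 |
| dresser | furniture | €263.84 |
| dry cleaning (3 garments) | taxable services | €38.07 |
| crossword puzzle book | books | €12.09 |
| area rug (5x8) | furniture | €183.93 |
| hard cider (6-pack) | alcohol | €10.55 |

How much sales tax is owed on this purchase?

Sleeping bag €80.60: sports equipment → 9.25% → €7.4555
Yoga mat €45.14: sports equipment → 9.25% → €4.17545
Hardcover biography €29.61: books → 10% → €2.961
Bar stool €96.97: furniture, buyer-exempt → 0% → €0.00
Bottle of whiskey €37.66: alcohol, buyer-exempt → 0% → €0.00
Cookbook €31.22: books → 10% → €3.122
Camping tent (2-person) €262.50: sports equipment → 9.25% → €24.28125
Dresser €263.84: furniture, buyer-exempt → 0% → €0.00
Dry cleaning (3 garments) €38.07: taxable services → 0% → €0.00
Crossword puzzle book €12.09: books → 10% → €1.209
Area rug (5x8) €183.93: furniture, buyer-exempt → 0% → €0.00
Hard cider (6-pack) €10.55: alcohol, buyer-exempt → 0% → €0.00
Unrounded tax sum = €43.2042 → €43.20

€43.20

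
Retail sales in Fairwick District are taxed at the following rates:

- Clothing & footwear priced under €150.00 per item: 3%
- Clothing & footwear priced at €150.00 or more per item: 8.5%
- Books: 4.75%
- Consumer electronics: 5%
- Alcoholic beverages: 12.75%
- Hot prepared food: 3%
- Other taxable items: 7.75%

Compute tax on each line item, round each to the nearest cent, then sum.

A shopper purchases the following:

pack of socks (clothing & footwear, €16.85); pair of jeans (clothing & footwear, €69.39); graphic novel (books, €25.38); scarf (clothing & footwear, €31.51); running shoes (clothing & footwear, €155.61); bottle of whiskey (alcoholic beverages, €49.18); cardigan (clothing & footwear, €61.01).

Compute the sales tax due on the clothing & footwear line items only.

€18.60

Pack of socks €16.85: clothing & footwear, under €150.00 → 3% → €0.51
Pair of jeans €69.39: clothing & footwear, under €150.00 → 3% → €2.08
Scarf €31.51: clothing & footwear, under €150.00 → 3% → €0.95
Running shoes €155.61: clothing & footwear, €150.00 or more → 8.5% → €13.23
Cardigan €61.01: clothing & footwear, under €150.00 → 3% → €1.83
Tax on clothing & footwear = €0.51 + €2.08 + €0.95 + €13.23 + €1.83 = €18.60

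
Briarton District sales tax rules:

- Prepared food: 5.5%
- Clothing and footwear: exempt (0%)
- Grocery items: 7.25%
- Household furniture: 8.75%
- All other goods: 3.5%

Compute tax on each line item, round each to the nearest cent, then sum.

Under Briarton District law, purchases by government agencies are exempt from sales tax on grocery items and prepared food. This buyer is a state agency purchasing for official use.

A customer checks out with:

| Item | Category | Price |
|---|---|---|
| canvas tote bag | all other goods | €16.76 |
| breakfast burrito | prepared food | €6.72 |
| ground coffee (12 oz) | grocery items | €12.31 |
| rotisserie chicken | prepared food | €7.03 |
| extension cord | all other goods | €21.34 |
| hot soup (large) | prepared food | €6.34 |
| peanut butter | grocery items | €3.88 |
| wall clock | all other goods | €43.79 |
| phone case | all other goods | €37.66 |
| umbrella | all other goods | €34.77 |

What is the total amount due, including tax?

Canvas tote bag €16.76: all other goods → 3.5% → €0.59
Breakfast burrito €6.72: prepared food, buyer-exempt → 0% → €0.00
Ground coffee (12 oz) €12.31: grocery items, buyer-exempt → 0% → €0.00
Rotisserie chicken €7.03: prepared food, buyer-exempt → 0% → €0.00
Extension cord €21.34: all other goods → 3.5% → €0.75
Hot soup (large) €6.34: prepared food, buyer-exempt → 0% → €0.00
Peanut butter €3.88: grocery items, buyer-exempt → 0% → €0.00
Wall clock €43.79: all other goods → 3.5% → €1.53
Phone case €37.66: all other goods → 3.5% → €1.32
Umbrella €34.77: all other goods → 3.5% → €1.22
Subtotal = €190.60; tax = €5.41; total due = €196.01

€196.01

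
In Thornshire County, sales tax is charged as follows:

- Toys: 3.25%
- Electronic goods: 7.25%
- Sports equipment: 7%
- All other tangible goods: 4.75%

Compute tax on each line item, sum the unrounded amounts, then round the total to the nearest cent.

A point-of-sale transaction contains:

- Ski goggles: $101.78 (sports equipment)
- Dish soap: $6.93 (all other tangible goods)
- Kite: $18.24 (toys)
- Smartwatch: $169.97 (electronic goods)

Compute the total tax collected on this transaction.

$20.37

Ski goggles $101.78: sports equipment → 7% → $7.1246
Dish soap $6.93: all other tangible goods → 4.75% → $0.329175
Kite $18.24: toys → 3.25% → $0.5928
Smartwatch $169.97: electronic goods → 7.25% → $12.322825
Unrounded tax sum = $20.3694 → $20.37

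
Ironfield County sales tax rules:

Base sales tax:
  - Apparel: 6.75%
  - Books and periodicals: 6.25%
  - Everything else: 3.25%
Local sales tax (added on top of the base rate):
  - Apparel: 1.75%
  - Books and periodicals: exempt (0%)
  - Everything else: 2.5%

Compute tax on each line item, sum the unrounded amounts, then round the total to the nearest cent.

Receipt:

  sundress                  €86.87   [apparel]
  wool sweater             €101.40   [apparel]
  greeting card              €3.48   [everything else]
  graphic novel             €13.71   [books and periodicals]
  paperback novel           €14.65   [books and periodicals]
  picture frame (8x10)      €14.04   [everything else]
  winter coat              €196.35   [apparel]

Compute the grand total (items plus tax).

€465.97

Sundress €86.87: apparel → 6.75% + 1.75% local = 8.5% → €7.38395
Wool sweater €101.40: apparel → 6.75% + 1.75% local = 8.5% → €8.619
Greeting card €3.48: everything else → 3.25% + 2.5% local = 5.75% → €0.2001
Graphic novel €13.71: books and periodicals → 6.25% + 0% local = 6.25% → €0.856875
Paperback novel €14.65: books and periodicals → 6.25% + 0% local = 6.25% → €0.915625
Picture frame (8x10) €14.04: everything else → 3.25% + 2.5% local = 5.75% → €0.8073
Winter coat €196.35: apparel → 6.75% + 1.75% local = 8.5% → €16.68975
Subtotal = €430.50; unrounded tax = €35.4726 → €35.47; total due = €465.97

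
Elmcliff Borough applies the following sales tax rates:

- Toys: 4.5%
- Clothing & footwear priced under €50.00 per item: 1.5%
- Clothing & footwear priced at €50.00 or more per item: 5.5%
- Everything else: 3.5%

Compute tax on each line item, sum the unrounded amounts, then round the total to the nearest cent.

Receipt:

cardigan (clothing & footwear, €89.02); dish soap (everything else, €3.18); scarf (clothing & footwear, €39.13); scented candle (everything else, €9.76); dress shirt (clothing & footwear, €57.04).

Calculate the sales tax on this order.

Cardigan €89.02: clothing & footwear, €50.00 or more → 5.5% → €4.8961
Dish soap €3.18: everything else → 3.5% → €0.1113
Scarf €39.13: clothing & footwear, under €50.00 → 1.5% → €0.58695
Scented candle €9.76: everything else → 3.5% → €0.3416
Dress shirt €57.04: clothing & footwear, €50.00 or more → 5.5% → €3.1372
Unrounded tax sum = €9.07315 → €9.07

€9.07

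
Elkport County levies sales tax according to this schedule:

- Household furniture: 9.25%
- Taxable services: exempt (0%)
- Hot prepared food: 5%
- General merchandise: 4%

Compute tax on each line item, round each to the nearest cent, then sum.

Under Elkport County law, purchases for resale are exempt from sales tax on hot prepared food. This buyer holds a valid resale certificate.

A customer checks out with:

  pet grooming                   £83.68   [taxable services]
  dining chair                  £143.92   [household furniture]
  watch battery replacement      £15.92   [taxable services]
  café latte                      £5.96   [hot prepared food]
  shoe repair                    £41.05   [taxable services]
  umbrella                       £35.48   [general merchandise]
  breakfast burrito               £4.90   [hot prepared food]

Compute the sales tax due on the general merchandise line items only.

£1.42

Umbrella £35.48: general merchandise → 4% → £1.42
Tax on general merchandise = £1.42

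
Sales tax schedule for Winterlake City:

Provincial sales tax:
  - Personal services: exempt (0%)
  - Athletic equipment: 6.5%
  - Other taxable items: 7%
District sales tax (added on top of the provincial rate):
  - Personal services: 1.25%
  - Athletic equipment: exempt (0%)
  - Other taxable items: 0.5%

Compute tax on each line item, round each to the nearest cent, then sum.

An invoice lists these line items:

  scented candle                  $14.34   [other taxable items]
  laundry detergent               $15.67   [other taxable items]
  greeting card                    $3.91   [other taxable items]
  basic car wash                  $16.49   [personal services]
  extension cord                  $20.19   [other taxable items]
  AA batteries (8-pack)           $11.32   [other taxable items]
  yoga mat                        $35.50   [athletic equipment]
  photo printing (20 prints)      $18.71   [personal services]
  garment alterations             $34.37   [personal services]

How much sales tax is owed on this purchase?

Scented candle $14.34: other taxable items → 7% + 0.5% district = 7.5% → $1.08
Laundry detergent $15.67: other taxable items → 7% + 0.5% district = 7.5% → $1.18
Greeting card $3.91: other taxable items → 7% + 0.5% district = 7.5% → $0.29
Basic car wash $16.49: personal services → 0% + 1.25% district = 1.25% → $0.21
Extension cord $20.19: other taxable items → 7% + 0.5% district = 7.5% → $1.51
AA batteries (8-pack) $11.32: other taxable items → 7% + 0.5% district = 7.5% → $0.85
Yoga mat $35.50: athletic equipment → 6.5% + 0% district = 6.5% → $2.31
Photo printing (20 prints) $18.71: personal services → 0% + 1.25% district = 1.25% → $0.23
Garment alterations $34.37: personal services → 0% + 1.25% district = 1.25% → $0.43
Total tax = $1.08 + $1.18 + $0.29 + $0.21 + $1.51 + $0.85 + $2.31 + $0.23 + $0.43 = $8.09

$8.09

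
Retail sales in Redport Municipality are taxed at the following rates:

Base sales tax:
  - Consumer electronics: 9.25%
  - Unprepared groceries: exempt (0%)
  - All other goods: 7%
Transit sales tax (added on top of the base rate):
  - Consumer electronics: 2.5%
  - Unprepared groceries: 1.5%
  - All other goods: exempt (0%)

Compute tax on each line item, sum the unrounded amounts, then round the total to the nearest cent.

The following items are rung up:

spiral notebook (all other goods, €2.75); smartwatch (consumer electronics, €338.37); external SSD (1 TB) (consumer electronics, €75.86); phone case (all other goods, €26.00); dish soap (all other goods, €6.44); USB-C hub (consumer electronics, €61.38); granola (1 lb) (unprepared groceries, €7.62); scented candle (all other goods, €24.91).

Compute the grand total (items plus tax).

€603.54

Spiral notebook €2.75: all other goods → 7% + 0% transit = 7% → €0.1925
Smartwatch €338.37: consumer electronics → 9.25% + 2.5% transit = 11.75% → €39.758475
External SSD (1 TB) €75.86: consumer electronics → 9.25% + 2.5% transit = 11.75% → €8.91355
Phone case €26.00: all other goods → 7% + 0% transit = 7% → €1.82
Dish soap €6.44: all other goods → 7% + 0% transit = 7% → €0.4508
USB-C hub €61.38: consumer electronics → 9.25% + 2.5% transit = 11.75% → €7.21215
Granola (1 lb) €7.62: unprepared groceries → 0% + 1.5% transit = 1.5% → €0.1143
Scented candle €24.91: all other goods → 7% + 0% transit = 7% → €1.7437
Subtotal = €543.33; unrounded tax = €60.205475 → €60.21; total due = €603.54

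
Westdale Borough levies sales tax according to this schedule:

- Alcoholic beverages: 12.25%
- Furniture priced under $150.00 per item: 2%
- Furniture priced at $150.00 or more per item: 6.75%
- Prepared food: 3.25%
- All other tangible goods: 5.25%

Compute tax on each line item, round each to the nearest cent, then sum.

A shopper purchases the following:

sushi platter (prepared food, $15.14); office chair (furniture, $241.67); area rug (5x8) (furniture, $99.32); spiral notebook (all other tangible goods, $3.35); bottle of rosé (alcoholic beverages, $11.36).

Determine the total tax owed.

Sushi platter $15.14: prepared food → 3.25% → $0.49
Office chair $241.67: furniture, $150.00 or more → 6.75% → $16.31
Area rug (5x8) $99.32: furniture, under $150.00 → 2% → $1.99
Spiral notebook $3.35: all other tangible goods → 5.25% → $0.18
Bottle of rosé $11.36: alcoholic beverages → 12.25% → $1.39
Total tax = $0.49 + $16.31 + $1.99 + $0.18 + $1.39 = $20.36

$20.36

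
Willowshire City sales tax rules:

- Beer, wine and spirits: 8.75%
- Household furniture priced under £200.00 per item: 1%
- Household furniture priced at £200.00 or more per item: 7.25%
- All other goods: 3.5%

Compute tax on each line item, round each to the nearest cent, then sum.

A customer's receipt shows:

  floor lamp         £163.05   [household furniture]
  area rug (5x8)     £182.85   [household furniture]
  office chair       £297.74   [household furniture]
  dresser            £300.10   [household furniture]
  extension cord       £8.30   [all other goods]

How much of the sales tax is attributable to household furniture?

Floor lamp £163.05: household furniture, under £200.00 → 1% → £1.63
Area rug (5x8) £182.85: household furniture, under £200.00 → 1% → £1.83
Office chair £297.74: household furniture, £200.00 or more → 7.25% → £21.59
Dresser £300.10: household furniture, £200.00 or more → 7.25% → £21.76
Tax on household furniture = £1.63 + £1.83 + £21.59 + £21.76 = £46.81

£46.81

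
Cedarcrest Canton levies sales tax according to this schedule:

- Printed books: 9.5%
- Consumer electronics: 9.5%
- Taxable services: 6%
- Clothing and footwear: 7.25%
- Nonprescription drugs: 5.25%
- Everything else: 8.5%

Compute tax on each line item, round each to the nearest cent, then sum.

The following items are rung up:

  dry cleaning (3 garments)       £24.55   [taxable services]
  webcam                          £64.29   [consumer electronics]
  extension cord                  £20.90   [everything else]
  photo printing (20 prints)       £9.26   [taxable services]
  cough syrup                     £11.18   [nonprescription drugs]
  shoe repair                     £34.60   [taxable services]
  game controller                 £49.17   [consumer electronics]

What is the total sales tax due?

£17.26

Dry cleaning (3 garments) £24.55: taxable services → 6% → £1.47
Webcam £64.29: consumer electronics → 9.5% → £6.11
Extension cord £20.90: everything else → 8.5% → £1.78
Photo printing (20 prints) £9.26: taxable services → 6% → £0.56
Cough syrup £11.18: nonprescription drugs → 5.25% → £0.59
Shoe repair £34.60: taxable services → 6% → £2.08
Game controller £49.17: consumer electronics → 9.5% → £4.67
Total tax = £1.47 + £6.11 + £1.78 + £0.56 + £0.59 + £2.08 + £4.67 = £17.26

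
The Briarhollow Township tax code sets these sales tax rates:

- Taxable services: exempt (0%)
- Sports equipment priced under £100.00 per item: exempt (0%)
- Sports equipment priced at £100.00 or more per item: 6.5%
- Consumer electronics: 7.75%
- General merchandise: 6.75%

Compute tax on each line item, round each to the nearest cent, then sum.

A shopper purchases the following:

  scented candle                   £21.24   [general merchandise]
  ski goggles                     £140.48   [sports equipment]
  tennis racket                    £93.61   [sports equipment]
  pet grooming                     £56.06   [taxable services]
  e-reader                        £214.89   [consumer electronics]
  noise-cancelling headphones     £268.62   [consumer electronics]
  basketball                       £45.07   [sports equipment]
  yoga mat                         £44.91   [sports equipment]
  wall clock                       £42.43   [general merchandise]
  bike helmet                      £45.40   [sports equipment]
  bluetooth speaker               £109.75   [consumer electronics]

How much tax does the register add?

£59.40

Scented candle £21.24: general merchandise → 6.75% → £1.43
Ski goggles £140.48: sports equipment, £100.00 or more → 6.5% → £9.13
Tennis racket £93.61: sports equipment, under £100.00 → 0% → £0.00
Pet grooming £56.06: taxable services → 0% → £0.00
E-reader £214.89: consumer electronics → 7.75% → £16.65
Noise-cancelling headphones £268.62: consumer electronics → 7.75% → £20.82
Basketball £45.07: sports equipment, under £100.00 → 0% → £0.00
Yoga mat £44.91: sports equipment, under £100.00 → 0% → £0.00
Wall clock £42.43: general merchandise → 6.75% → £2.86
Bike helmet £45.40: sports equipment, under £100.00 → 0% → £0.00
Bluetooth speaker £109.75: consumer electronics → 7.75% → £8.51
Total tax = £1.43 + £9.13 + £16.65 + £20.82 + £2.86 + £8.51 = £59.40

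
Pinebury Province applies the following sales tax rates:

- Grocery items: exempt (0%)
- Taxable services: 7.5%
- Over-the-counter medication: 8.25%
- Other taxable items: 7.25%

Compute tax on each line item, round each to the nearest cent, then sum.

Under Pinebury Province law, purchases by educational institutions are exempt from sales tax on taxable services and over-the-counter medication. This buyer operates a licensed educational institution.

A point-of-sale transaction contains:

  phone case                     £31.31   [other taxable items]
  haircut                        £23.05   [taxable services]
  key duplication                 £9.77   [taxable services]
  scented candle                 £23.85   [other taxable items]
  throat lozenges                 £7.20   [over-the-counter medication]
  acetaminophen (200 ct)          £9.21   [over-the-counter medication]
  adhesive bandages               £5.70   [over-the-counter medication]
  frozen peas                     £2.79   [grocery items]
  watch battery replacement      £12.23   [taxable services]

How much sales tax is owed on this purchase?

Phone case £31.31: other taxable items → 7.25% → £2.27
Haircut £23.05: taxable services, buyer-exempt → 0% → £0.00
Key duplication £9.77: taxable services, buyer-exempt → 0% → £0.00
Scented candle £23.85: other taxable items → 7.25% → £1.73
Throat lozenges £7.20: over-the-counter medication, buyer-exempt → 0% → £0.00
Acetaminophen (200 ct) £9.21: over-the-counter medication, buyer-exempt → 0% → £0.00
Adhesive bandages £5.70: over-the-counter medication, buyer-exempt → 0% → £0.00
Frozen peas £2.79: grocery items → 0% → £0.00
Watch battery replacement £12.23: taxable services, buyer-exempt → 0% → £0.00
Total tax = £2.27 + £1.73 = £4.00

£4.00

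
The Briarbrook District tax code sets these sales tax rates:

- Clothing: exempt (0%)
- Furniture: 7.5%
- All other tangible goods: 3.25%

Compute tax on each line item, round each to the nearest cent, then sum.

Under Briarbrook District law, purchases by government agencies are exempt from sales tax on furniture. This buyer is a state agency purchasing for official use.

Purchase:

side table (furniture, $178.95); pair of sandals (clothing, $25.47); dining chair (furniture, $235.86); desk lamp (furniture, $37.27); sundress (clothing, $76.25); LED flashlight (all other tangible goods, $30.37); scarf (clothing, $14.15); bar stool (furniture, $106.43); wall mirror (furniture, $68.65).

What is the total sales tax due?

Side table $178.95: furniture, buyer-exempt → 0% → $0.00
Pair of sandals $25.47: clothing → 0% → $0.00
Dining chair $235.86: furniture, buyer-exempt → 0% → $0.00
Desk lamp $37.27: furniture, buyer-exempt → 0% → $0.00
Sundress $76.25: clothing → 0% → $0.00
LED flashlight $30.37: all other tangible goods → 3.25% → $0.99
Scarf $14.15: clothing → 0% → $0.00
Bar stool $106.43: furniture, buyer-exempt → 0% → $0.00
Wall mirror $68.65: furniture, buyer-exempt → 0% → $0.00
Total tax = $0.99

$0.99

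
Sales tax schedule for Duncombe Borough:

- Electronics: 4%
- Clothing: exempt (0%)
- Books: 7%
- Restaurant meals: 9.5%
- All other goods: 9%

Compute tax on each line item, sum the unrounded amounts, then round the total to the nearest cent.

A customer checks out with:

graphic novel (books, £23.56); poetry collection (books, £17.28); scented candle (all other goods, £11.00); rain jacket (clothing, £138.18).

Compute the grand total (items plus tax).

Graphic novel £23.56: books → 7% → £1.6492
Poetry collection £17.28: books → 7% → £1.2096
Scented candle £11.00: all other goods → 9% → £0.99
Rain jacket £138.18: clothing → 0% → £0.00
Subtotal = £190.02; unrounded tax = £3.8488 → £3.85; total due = £193.87

£193.87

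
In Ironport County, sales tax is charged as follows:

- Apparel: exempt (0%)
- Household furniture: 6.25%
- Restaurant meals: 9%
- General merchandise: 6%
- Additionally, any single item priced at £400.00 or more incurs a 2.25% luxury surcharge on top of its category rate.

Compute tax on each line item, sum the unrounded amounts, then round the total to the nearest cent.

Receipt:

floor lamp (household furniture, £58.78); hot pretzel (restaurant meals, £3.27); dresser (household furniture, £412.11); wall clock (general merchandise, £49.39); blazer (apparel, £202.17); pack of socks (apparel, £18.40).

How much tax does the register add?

£41.96

Floor lamp £58.78: household furniture → 6.25% → £3.67375
Hot pretzel £3.27: restaurant meals → 9% → £0.2943
Dresser £412.11: household furniture → 6.25% + 2.25% surcharge = 8.5% → £35.02935
Wall clock £49.39: general merchandise → 6% → £2.9634
Blazer £202.17: apparel → 0% → £0.00
Pack of socks £18.40: apparel → 0% → £0.00
Unrounded tax sum = £41.9608 → £41.96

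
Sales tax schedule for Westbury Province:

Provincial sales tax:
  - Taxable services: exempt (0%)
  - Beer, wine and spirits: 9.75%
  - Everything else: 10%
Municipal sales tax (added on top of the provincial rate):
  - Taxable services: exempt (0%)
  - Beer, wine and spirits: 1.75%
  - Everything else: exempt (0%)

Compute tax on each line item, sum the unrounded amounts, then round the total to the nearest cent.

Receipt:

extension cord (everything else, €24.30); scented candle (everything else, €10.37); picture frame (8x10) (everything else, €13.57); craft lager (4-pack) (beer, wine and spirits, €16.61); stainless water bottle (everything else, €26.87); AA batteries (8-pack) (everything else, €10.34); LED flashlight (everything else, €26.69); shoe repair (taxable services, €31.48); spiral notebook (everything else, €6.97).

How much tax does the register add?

Extension cord €24.30: everything else → 10% + 0% municipal = 10% → €2.43
Scented candle €10.37: everything else → 10% + 0% municipal = 10% → €1.037
Picture frame (8x10) €13.57: everything else → 10% + 0% municipal = 10% → €1.357
Craft lager (4-pack) €16.61: beer, wine and spirits → 9.75% + 1.75% municipal = 11.5% → €1.91015
Stainless water bottle €26.87: everything else → 10% + 0% municipal = 10% → €2.687
AA batteries (8-pack) €10.34: everything else → 10% + 0% municipal = 10% → €1.034
LED flashlight €26.69: everything else → 10% + 0% municipal = 10% → €2.669
Shoe repair €31.48: taxable services → 0% + 0% municipal = 0% → €0.00
Spiral notebook €6.97: everything else → 10% + 0% municipal = 10% → €0.697
Unrounded tax sum = €13.82115 → €13.82

€13.82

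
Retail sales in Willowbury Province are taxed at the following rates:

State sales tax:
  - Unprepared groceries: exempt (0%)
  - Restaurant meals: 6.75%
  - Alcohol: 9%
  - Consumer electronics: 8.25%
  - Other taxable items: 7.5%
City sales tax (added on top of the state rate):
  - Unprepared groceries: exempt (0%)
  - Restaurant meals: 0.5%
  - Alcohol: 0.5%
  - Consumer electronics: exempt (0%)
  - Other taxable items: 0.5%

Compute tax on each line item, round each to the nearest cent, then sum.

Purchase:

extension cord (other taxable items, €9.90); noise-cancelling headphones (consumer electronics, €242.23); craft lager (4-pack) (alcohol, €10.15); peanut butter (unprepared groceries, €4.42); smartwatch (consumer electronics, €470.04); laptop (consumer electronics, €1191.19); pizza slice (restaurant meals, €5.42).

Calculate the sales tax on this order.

€159.17

Extension cord €9.90: other taxable items → 7.5% + 0.5% city = 8% → €0.79
Noise-cancelling headphones €242.23: consumer electronics → 8.25% + 0% city = 8.25% → €19.98
Craft lager (4-pack) €10.15: alcohol → 9% + 0.5% city = 9.5% → €0.96
Peanut butter €4.42: unprepared groceries → 0% + 0% city = 0% → €0.00
Smartwatch €470.04: consumer electronics → 8.25% + 0% city = 8.25% → €38.78
Laptop €1191.19: consumer electronics → 8.25% + 0% city = 8.25% → €98.27
Pizza slice €5.42: restaurant meals → 6.75% + 0.5% city = 7.25% → €0.39
Total tax = €0.79 + €19.98 + €0.96 + €38.78 + €98.27 + €0.39 = €159.17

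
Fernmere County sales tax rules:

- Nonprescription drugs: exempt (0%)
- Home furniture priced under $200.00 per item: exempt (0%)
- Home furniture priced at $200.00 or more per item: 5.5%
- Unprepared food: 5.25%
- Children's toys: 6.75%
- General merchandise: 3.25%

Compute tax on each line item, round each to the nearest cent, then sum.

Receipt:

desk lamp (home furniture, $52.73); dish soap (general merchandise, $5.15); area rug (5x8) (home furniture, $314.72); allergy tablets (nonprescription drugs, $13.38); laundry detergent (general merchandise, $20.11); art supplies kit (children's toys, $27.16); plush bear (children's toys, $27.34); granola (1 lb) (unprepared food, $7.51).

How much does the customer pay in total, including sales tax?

Desk lamp $52.73: home furniture, under $200.00 → 0% → $0.00
Dish soap $5.15: general merchandise → 3.25% → $0.17
Area rug (5x8) $314.72: home furniture, $200.00 or more → 5.5% → $17.31
Allergy tablets $13.38: nonprescription drugs → 0% → $0.00
Laundry detergent $20.11: general merchandise → 3.25% → $0.65
Art supplies kit $27.16: children's toys → 6.75% → $1.83
Plush bear $27.34: children's toys → 6.75% → $1.85
Granola (1 lb) $7.51: unprepared food → 5.25% → $0.39
Subtotal = $468.10; tax = $22.20; total due = $490.30

$490.30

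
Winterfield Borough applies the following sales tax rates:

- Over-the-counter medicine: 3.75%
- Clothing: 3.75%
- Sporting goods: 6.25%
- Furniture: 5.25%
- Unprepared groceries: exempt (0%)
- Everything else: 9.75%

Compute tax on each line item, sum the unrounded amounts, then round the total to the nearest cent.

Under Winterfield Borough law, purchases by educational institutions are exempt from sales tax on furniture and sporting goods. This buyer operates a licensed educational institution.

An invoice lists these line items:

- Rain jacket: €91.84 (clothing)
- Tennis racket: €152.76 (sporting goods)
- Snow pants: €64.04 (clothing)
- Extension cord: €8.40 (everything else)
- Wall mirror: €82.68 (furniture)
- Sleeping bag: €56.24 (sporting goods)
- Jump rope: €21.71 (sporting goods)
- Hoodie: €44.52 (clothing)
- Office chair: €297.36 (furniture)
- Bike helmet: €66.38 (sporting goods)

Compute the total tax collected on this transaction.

Rain jacket €91.84: clothing → 3.75% → €3.444
Tennis racket €152.76: sporting goods, buyer-exempt → 0% → €0.00
Snow pants €64.04: clothing → 3.75% → €2.4015
Extension cord €8.40: everything else → 9.75% → €0.819
Wall mirror €82.68: furniture, buyer-exempt → 0% → €0.00
Sleeping bag €56.24: sporting goods, buyer-exempt → 0% → €0.00
Jump rope €21.71: sporting goods, buyer-exempt → 0% → €0.00
Hoodie €44.52: clothing → 3.75% → €1.6695
Office chair €297.36: furniture, buyer-exempt → 0% → €0.00
Bike helmet €66.38: sporting goods, buyer-exempt → 0% → €0.00
Unrounded tax sum = €8.334 → €8.33

€8.33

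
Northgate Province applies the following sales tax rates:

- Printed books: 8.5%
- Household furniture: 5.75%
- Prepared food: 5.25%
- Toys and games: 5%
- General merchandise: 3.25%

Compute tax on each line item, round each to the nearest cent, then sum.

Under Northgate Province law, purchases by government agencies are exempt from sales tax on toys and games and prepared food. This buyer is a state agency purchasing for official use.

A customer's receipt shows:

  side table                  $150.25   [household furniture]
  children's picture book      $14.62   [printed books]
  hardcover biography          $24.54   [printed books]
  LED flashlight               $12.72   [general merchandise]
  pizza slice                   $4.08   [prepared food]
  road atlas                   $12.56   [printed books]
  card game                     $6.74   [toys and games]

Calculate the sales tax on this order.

Side table $150.25: household furniture → 5.75% → $8.64
Children's picture book $14.62: printed books → 8.5% → $1.24
Hardcover biography $24.54: printed books → 8.5% → $2.09
LED flashlight $12.72: general merchandise → 3.25% → $0.41
Pizza slice $4.08: prepared food, buyer-exempt → 0% → $0.00
Road atlas $12.56: printed books → 8.5% → $1.07
Card game $6.74: toys and games, buyer-exempt → 0% → $0.00
Total tax = $8.64 + $1.24 + $2.09 + $0.41 + $1.07 = $13.45

$13.45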